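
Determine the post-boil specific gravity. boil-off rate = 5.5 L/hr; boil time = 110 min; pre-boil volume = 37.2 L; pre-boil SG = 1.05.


V_post = V_pre − rate·(t/60);  SG_post = 1 + (SG_pre−1)·V_pre/V_post
V_post = 37.2 − 5.5·(110/60) = 27.1167
SG_post = 1 + (1.05 − 1)·37.2/27.1167

1.0686


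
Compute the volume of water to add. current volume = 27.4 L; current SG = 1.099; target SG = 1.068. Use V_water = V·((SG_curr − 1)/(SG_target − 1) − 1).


V_water = 27.4·((1.099 − 1)/(1.068 − 1) − 1)

12.4912 L


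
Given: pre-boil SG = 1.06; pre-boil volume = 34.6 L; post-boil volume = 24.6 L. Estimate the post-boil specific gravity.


SG_post = 1 + (SG_pre − 1)·V_pre/V_post
pts_pre = (1.06 − 1)·1000 = 60.0000
pts_post = 60.0000·34.6/24.6 = 84.3902
SG_post = 1 + 84.3902/1000

1.0844


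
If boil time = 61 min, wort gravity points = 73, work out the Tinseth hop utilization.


U = 1.65·0.000125^(GP/1000) · (1 − e^(−0.04·t))/4.15
bigness = 1.65·0.000125^(73/1000) = 0.8562
boil_factor = (1 − e^(−0.04·61))/4.15 = 0.2200
U = 0.8562 · 0.2200

0.1883


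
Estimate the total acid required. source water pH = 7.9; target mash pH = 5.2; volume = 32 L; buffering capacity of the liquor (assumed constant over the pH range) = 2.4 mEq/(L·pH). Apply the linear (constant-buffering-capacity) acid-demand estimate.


acid = buffering capacity · (pH_source − pH_target) · V
acid = 2.4 · (7.9 − 5.2) · 32

207.3600 mEq


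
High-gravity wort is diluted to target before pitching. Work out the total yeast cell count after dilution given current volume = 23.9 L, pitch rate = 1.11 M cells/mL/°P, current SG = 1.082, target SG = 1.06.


V_w = V·((SG_c−1)/(SG_t−1)−1);  °P = 259 − 259/SG_t;  cells = rate·(V+V_w)·°P
V_w = 23.9·((1.082−1)/(1.06−1)−1) = 8.7633
V_final = 23.9 + 8.7633 = 32.6633
°P = 259 − 259/1.06 = 14.6604
cells = 1.11·32.6633·14.6604

531.5310 billion cells


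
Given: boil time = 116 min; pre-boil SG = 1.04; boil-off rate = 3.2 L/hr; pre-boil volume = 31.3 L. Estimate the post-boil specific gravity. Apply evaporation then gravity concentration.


V_post = V_pre − rate·(t/60);  SG_post = 1 + (SG_pre−1)·V_pre/V_post
V_post = 31.3 − 3.2·(116/60) = 25.1133
SG_post = 1 + (1.04 − 1)·31.3/25.1133

1.0499


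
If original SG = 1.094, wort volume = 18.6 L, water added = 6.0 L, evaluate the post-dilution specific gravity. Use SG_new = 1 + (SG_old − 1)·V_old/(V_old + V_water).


pts = (1.094 − 1)·1000·18.6/(18.6 + 6.0) = 71.0732
SG_new = 1 + 71.0732/1000

1.0711


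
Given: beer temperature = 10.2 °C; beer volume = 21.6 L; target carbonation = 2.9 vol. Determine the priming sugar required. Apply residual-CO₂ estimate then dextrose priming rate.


residual = 14.695·(0.01821 + 0.09011·e^(−0.04·T));  sugar = (target − residual)·4.0·V
residual = 14.695·(0.01821 + 0.09011·e^(−0.04·10.2)) = 1.1481
sugar = (2.9 − 1.1481)·4.0·21.6

151.3608 g


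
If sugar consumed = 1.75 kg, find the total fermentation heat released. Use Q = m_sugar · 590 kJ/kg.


Q = 1.75 · 590

1032.5000 kJ


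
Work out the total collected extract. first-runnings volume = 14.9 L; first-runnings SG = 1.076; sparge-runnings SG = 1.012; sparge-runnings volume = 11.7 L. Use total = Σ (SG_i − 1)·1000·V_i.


first = (1.076 − 1)·1000·14.9 = 1132.4000
sparge = (1.012 − 1)·1000·11.7 = 140.4000
total = 1132.4000 + 140.4000

1272.8000 gravity·L


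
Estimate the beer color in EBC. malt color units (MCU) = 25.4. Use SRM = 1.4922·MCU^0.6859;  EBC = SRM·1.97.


SRM = 1.4922·25.4^0.6859 = 13.7215
EBC = 13.7215·1.97

27.0314 EBC


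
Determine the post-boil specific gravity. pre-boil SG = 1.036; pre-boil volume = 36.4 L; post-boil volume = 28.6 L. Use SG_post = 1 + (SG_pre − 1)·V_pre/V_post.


pts_pre = (1.036 − 1)·1000 = 36.0000
pts_post = 36.0000·36.4/28.6 = 45.8182
SG_post = 1 + 45.8182/1000

1.0458


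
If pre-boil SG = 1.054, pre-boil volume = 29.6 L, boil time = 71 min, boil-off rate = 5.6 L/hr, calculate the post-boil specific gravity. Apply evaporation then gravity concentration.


V_post = V_pre − rate·(t/60);  SG_post = 1 + (SG_pre−1)·V_pre/V_post
V_post = 29.6 − 5.6·(71/60) = 22.9733
SG_post = 1 + (1.054 − 1)·29.6/22.9733

1.0696


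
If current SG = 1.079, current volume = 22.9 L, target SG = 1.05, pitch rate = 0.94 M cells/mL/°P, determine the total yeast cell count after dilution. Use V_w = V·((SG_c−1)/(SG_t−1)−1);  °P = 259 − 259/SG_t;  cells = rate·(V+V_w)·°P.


V_w = 22.9·((1.079−1)/(1.05−1)−1) = 13.2820
V_final = 22.9 + 13.2820 = 36.1820
°P = 259 − 259/1.05 = 12.3333
cells = 0.94·36.1820·12.3333

419.4700 billion cells


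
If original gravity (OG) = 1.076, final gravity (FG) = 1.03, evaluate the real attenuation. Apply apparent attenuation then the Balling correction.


AA = (OG−FG)/(OG−1)·100;  RA = AA·0.8192
AA = (1.076 − 1.03)/(1.076 − 1)·100 = 60.5263
RA = 60.5263·0.8192

49.5832 %


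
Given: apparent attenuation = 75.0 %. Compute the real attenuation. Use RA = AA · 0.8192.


RA = 75.0 · 0.8192

61.4400 %


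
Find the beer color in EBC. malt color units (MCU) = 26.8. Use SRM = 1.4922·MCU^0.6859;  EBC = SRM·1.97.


SRM = 1.4922·26.8^0.6859 = 14.2359
EBC = 14.2359·1.97

28.0447 EBC


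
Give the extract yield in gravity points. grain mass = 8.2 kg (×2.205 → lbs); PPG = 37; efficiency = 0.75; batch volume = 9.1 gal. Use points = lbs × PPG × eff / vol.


lbs = 8.2 × 2.205 = 18.0810
points = 18.0810 × 37 × 0.75 / 9.1

55.1371 points


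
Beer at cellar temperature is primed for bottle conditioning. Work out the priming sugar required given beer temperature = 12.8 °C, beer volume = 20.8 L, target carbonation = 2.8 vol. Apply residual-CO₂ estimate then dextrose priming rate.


residual = 14.695·(0.01821 + 0.09011·e^(−0.04·T));  sugar = (target − residual)·4.0·V
residual = 14.695·(0.01821 + 0.09011·e^(−0.04·12.8)) = 1.0612
sugar = (2.8 − 1.0612)·4.0·20.8

144.6712 g


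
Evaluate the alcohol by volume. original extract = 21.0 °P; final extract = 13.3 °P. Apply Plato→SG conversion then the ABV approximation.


SG = 259/(259 − P);  ABV = (OG − FG)·131.25
OG = 259/(259 − 21.0) = 1.0882
FG = 259/(259 − 13.3) = 1.0541
ABV = (1.0882 − 1.0541)·131.25

4.4762 % ABV


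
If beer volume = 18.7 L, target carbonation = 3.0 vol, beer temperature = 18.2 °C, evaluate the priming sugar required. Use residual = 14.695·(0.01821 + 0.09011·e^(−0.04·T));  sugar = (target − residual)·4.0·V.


residual = 14.695·(0.01821 + 0.09011·e^(−0.04·18.2)) = 0.9070
sugar = (3.0 − 0.9070)·4.0·18.7

156.5563 g


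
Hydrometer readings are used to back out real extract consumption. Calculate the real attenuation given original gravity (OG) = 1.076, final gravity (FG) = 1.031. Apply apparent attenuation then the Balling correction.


AA = (OG−FG)/(OG−1)·100;  RA = AA·0.8192
AA = (1.076 − 1.031)/(1.076 − 1)·100 = 59.2105
RA = 59.2105·0.8192

48.5053 %


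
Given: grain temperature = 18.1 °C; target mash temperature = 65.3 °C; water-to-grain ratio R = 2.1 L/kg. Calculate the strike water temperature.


T_strike = (0.41/R)·(T_mash − T_grain) + T_mash
T_strike = (0.41/2.1)·(65.3 − 18.1) + 65.3

74.5152 °C


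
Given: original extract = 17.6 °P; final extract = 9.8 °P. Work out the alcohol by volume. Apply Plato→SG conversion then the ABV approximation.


SG = 259/(259 − P);  ABV = (OG − FG)·131.25
OG = 259/(259 − 17.6) = 1.0729
FG = 259/(259 − 9.8) = 1.0393
ABV = (1.0729 − 1.0393)·131.25

4.4077 % ABV


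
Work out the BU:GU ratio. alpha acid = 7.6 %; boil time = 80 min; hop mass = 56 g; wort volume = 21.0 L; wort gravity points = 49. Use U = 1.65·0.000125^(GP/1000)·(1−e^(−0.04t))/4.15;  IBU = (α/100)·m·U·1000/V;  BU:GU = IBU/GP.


U = 1.65·0.000125^(49/1000)·(1−e^(−0.04·80))/4.15 = 0.2455
IBU = (7.6/100)·56·0.2455·1000/21.0 = 49.7615
BU:GU = 49.7615/49

1.0155


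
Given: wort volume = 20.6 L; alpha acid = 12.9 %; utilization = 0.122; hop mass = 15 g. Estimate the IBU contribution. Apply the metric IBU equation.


IBU = (α/100)·mass·U·1000 / V
IBU = (12.9/100)·15·0.122·1000 / 20.6

11.4597 IBU


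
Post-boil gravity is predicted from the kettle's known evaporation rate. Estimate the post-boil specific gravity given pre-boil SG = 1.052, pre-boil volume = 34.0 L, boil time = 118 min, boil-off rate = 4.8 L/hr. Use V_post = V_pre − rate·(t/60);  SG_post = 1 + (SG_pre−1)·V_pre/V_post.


V_post = 34.0 − 4.8·(118/60) = 24.5600
SG_post = 1 + (1.052 − 1)·34.0/24.5600

1.0720


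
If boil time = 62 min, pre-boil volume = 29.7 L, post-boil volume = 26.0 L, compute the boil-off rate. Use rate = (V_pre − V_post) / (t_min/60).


rate = (29.7 − 26.0) / (62/60)

3.5806 L/hr


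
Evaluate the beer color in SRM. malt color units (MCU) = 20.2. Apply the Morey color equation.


SRM = 1.4922 · MCU^0.6859
SRM = 1.4922 · 20.2^0.6859

11.7265 SRM


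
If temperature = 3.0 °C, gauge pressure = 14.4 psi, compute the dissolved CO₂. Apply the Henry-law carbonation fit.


vols = (P + 14.695)·(0.01821 + 0.09011·e^(−0.04·T))
vols = (14.4 + 14.695)·(0.01821 + 0.09011·e^(−0.04·3.0))

2.8551 volumes


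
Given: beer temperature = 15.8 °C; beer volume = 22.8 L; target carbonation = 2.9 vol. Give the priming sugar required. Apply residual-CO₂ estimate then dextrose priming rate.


residual = 14.695·(0.01821 + 0.09011·e^(−0.04·T));  sugar = (target − residual)·4.0·V
residual = 14.695·(0.01821 + 0.09011·e^(−0.04·15.8)) = 0.9714
sugar = (2.9 − 0.9714)·4.0·22.8

175.8859 g


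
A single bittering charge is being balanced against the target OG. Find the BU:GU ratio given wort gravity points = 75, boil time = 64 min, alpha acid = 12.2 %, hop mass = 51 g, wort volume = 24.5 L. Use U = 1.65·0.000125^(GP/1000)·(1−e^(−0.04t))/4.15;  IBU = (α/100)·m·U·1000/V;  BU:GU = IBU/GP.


U = 1.65·0.000125^(75/1000)·(1−e^(−0.04·64))/4.15 = 0.1870
IBU = (12.2/100)·51·0.1870·1000/24.5 = 47.4817
BU:GU = 47.4817/75

0.6331


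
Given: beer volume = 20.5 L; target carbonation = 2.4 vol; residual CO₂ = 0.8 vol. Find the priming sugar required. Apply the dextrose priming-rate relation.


sugar = (target − residual)·4.0·V
sugar = (2.4 − 0.8)·4.0·20.5

131.2000 g


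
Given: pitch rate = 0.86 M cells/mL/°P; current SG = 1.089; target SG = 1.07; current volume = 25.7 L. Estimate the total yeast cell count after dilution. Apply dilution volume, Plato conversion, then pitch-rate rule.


V_w = V·((SG_c−1)/(SG_t−1)−1);  °P = 259 − 259/SG_t;  cells = rate·(V+V_w)·°P
V_w = 25.7·((1.089−1)/(1.07−1)−1) = 6.9757
V_final = 25.7 + 6.9757 = 32.6757
°P = 259 − 259/1.07 = 16.9439
cells = 0.86·32.6757·16.9439

476.1432 billion cells


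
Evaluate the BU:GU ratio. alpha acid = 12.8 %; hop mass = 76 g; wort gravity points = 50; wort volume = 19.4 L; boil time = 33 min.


U = 1.65·0.000125^(GP/1000)·(1−e^(−0.04t))/4.15;  IBU = (α/100)·m·U·1000/V;  BU:GU = IBU/GP
U = 1.65·0.000125^(50/1000)·(1−e^(−0.04·33))/4.15 = 0.1859
IBU = (12.8/100)·76·0.1859·1000/19.4 = 93.2238
BU:GU = 93.2238/50

1.8645


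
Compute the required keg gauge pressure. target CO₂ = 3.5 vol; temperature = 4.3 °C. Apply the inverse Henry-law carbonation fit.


psi = vols/(0.01821 + 0.09011·e^(−0.04·T)) − 14.695
psi = 3.5/(0.01821 + 0.09011·e^(−0.04·4.3)) − 14.695

22.5071 psi


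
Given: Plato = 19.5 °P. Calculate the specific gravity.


SG = 259/(259 − P)
SG = 259/(259 − 19.5)

1.0814


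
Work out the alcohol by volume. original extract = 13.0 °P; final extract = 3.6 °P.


SG = 259/(259 − P);  ABV = (OG − FG)·131.25
OG = 259/(259 − 13.0) = 1.0528
FG = 259/(259 − 3.6) = 1.0141
ABV = (1.0528 − 1.0141)·131.25

5.0859 % ABV


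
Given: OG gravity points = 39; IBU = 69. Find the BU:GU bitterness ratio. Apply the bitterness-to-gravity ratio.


BU:GU = IBU / OG_points
BU:GU = 69 / 39

1.7692


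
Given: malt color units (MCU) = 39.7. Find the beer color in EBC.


SRM = 1.4922·MCU^0.6859;  EBC = SRM·1.97
SRM = 1.4922·39.7^0.6859 = 18.6396
EBC = 18.6396·1.97

36.7201 EBC


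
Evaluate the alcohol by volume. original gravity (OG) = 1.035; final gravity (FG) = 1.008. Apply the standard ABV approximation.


ABV = (OG − FG) · 131.25
ABV = (1.035 − 1.008) · 131.25

3.5437 % ABV


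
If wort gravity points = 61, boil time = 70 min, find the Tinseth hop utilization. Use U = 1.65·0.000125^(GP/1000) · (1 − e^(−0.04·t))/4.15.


bigness = 1.65·0.000125^(61/1000) = 0.9537
boil_factor = (1 − e^(−0.04·70))/4.15 = 0.2263
U = 0.9537 · 0.2263

0.2158


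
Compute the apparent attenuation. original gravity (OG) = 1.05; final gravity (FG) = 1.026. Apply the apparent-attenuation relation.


AA = (OG − FG)/(OG − 1) · 100
AA = (1.05 − 1.026)/(1.05 − 1) · 100

48.0000 %


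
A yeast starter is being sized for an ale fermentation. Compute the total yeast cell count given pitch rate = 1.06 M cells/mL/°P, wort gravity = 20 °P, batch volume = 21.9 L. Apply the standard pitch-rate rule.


cells (billions) = rate · V_L · °P
cells = 1.06 · 21.9 · 20

464.2800 billion cells


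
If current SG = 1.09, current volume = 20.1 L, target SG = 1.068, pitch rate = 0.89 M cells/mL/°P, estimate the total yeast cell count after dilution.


V_w = V·((SG_c−1)/(SG_t−1)−1);  °P = 259 − 259/SG_t;  cells = rate·(V+V_w)·°P
V_w = 20.1·((1.09−1)/(1.068−1)−1) = 6.5029
V_final = 20.1 + 6.5029 = 26.6029
°P = 259 − 259/1.068 = 16.4906
cells = 0.89·26.6029·16.4906

390.4425 billion cells


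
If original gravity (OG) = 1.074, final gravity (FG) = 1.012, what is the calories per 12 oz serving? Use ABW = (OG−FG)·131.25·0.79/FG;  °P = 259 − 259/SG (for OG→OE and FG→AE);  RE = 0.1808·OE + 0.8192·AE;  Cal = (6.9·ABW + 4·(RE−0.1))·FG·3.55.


ABW = (1.074 − 1.012)·131.25·0.79/1.012 = 6.3524
OE = 259 − 259/1.074 = 17.8454 °P
AE = 259 − 259/1.012 = 3.0711 °P
RE = 0.1808·17.8454 + 0.8192·3.0711 = 5.7423 °P
Cal = (6.9·6.3524 + 4·(5.7423−0.1))·1.012·3.55

238.5518 kcal


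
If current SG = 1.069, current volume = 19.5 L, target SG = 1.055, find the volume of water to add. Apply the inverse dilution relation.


V_water = V·((SG_curr − 1)/(SG_target − 1) − 1)
V_water = 19.5·((1.069 − 1)/(1.055 − 1) − 1)

4.9636 L


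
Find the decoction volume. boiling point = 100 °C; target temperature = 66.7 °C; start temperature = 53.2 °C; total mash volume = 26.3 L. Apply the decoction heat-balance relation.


V_dec = V_total·(T_target − T_start)/(T_boil − T_start)
V_dec = 26.3·(66.7 − 53.2)/(100 − 53.2)

7.5865 L


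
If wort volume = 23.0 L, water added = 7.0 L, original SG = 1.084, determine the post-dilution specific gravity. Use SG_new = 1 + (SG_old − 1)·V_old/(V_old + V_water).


pts = (1.084 − 1)·1000·23.0/(23.0 + 7.0) = 64.4000
SG_new = 1 + 64.4000/1000

1.0644


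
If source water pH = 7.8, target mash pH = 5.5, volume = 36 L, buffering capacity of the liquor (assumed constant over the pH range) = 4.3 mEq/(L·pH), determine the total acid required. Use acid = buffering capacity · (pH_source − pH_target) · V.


acid = 4.3 · (7.8 − 5.5) · 36

356.0400 mEq


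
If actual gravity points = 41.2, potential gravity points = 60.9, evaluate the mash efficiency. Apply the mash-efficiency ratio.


efficiency = actual / potential × 100
efficiency = 41.2 / 60.9 × 100

67.6519 %


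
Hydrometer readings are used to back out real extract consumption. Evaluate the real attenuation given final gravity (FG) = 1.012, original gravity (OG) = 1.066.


AA = (OG−FG)/(OG−1)·100;  RA = AA·0.8192
AA = (1.066 − 1.012)/(1.066 − 1)·100 = 81.8182
RA = 81.8182·0.8192

67.0255 %


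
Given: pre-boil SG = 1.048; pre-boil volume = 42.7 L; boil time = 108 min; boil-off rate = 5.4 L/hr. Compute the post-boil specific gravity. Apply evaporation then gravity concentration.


V_post = V_pre − rate·(t/60);  SG_post = 1 + (SG_pre−1)·V_pre/V_post
V_post = 42.7 − 5.4·(108/60) = 32.9800
SG_post = 1 + (1.048 − 1)·42.7/32.9800

1.0621


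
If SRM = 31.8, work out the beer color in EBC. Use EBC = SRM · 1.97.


EBC = 31.8 · 1.97

62.6460 EBC


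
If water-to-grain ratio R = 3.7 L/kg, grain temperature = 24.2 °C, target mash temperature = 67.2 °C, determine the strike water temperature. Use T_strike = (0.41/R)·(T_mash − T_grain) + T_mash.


T_strike = (0.41/3.7)·(67.2 − 24.2) + 67.2

71.9649 °C


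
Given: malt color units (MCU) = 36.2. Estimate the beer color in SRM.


SRM = 1.4922 · MCU^0.6859
SRM = 1.4922 · 36.2^0.6859

17.4963 SRM


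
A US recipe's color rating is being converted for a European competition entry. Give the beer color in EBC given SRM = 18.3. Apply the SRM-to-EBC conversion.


EBC = SRM · 1.97
EBC = 18.3 · 1.97

36.0510 EBC


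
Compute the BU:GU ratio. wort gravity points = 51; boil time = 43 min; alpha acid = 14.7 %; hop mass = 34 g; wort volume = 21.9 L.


U = 1.65·0.000125^(GP/1000)·(1−e^(−0.04t))/4.15;  IBU = (α/100)·m·U·1000/V;  BU:GU = IBU/GP
U = 1.65·0.000125^(51/1000)·(1−e^(−0.04·43))/4.15 = 0.2064
IBU = (14.7/100)·34·0.2064·1000/21.9 = 47.1019
BU:GU = 47.1019/51

0.9236


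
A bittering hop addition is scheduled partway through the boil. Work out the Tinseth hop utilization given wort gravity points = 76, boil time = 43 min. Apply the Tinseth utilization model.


U = 1.65·0.000125^(GP/1000) · (1 − e^(−0.04·t))/4.15
bigness = 1.65·0.000125^(76/1000) = 0.8334
boil_factor = (1 − e^(−0.04·43))/4.15 = 0.1978
U = 0.8334 · 0.1978

0.1649


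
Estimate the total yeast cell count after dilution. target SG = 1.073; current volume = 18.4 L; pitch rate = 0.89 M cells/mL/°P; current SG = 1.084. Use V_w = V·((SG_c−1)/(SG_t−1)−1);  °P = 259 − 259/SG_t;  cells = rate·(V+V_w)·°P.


V_w = 18.4·((1.084−1)/(1.073−1)−1) = 2.7726
V_final = 18.4 + 2.7726 = 21.1726
°P = 259 − 259/1.073 = 17.6207
cells = 0.89·21.1726·17.6207

332.0375 billion cells


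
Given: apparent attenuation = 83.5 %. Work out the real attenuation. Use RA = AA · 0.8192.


RA = 83.5 · 0.8192

68.4032 %


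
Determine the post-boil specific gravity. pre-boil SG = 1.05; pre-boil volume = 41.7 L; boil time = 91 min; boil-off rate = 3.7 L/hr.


V_post = V_pre − rate·(t/60);  SG_post = 1 + (SG_pre−1)·V_pre/V_post
V_post = 41.7 − 3.7·(91/60) = 36.0883
SG_post = 1 + (1.05 − 1)·41.7/36.0883

1.0578


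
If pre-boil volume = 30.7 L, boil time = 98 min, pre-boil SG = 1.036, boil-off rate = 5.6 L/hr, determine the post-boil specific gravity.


V_post = V_pre − rate·(t/60);  SG_post = 1 + (SG_pre−1)·V_pre/V_post
V_post = 30.7 − 5.6·(98/60) = 21.5533
SG_post = 1 + (1.036 − 1)·30.7/21.5533

1.0513


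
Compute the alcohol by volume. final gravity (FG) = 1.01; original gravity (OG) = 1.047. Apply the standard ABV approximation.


ABV = (OG − FG) · 131.25
ABV = (1.047 − 1.01) · 131.25

4.8562 % ABV


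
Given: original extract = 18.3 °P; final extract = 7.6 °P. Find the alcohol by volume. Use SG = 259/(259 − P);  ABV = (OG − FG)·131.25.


OG = 259/(259 − 18.3) = 1.0760
FG = 259/(259 − 7.6) = 1.0302
ABV = (1.0760 − 1.0302)·131.25

6.0109 % ABV


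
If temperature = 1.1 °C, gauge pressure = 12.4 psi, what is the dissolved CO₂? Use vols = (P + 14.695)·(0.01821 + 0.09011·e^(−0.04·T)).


vols = (12.4 + 14.695)·(0.01821 + 0.09011·e^(−0.04·1.1))

2.8298 volumes


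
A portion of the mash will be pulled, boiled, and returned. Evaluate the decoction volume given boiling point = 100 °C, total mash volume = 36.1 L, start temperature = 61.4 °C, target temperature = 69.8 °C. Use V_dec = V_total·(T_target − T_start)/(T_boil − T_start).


V_dec = 36.1·(69.8 − 61.4)/(100 − 61.4)

7.8560 L


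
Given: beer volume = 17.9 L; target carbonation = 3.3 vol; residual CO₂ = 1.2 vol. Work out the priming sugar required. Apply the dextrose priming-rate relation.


sugar = (target − residual)·4.0·V
sugar = (3.3 − 1.2)·4.0·17.9

150.3600 g


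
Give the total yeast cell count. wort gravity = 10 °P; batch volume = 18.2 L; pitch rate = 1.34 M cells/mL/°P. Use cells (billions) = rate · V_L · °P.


cells = 1.34 · 18.2 · 10

243.8800 billion cells


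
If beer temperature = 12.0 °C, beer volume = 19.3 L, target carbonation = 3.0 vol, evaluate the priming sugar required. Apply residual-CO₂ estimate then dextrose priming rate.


residual = 14.695·(0.01821 + 0.09011·e^(−0.04·T));  sugar = (target − residual)·4.0·V
residual = 14.695·(0.01821 + 0.09011·e^(−0.04·12.0)) = 1.0870
sugar = (3.0 − 1.0870)·4.0·19.3

147.6861 g


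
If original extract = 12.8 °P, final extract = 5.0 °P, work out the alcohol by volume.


SG = 259/(259 − P);  ABV = (OG − FG)·131.25
OG = 259/(259 − 12.8) = 1.0520
FG = 259/(259 − 5.0) = 1.0197
ABV = (1.0520 − 1.0197)·131.25

4.2401 % ABV


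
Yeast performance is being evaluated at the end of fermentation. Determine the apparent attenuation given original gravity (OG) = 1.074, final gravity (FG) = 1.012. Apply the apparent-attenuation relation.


AA = (OG − FG)/(OG − 1) · 100
AA = (1.074 − 1.012)/(1.074 − 1) · 100

83.7838 %


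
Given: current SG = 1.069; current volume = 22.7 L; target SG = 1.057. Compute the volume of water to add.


V_water = V·((SG_curr − 1)/(SG_target − 1) − 1)
V_water = 22.7·((1.069 − 1)/(1.057 − 1) − 1)

4.7789 L


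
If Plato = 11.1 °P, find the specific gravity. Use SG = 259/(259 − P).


SG = 259/(259 − 11.1)

1.0448


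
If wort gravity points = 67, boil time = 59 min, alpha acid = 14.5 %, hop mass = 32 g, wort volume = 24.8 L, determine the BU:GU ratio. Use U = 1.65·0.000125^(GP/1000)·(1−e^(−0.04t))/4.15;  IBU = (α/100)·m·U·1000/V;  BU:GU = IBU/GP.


U = 1.65·0.000125^(67/1000)·(1−e^(−0.04·59))/4.15 = 0.1972
IBU = (14.5/100)·32·0.1972·1000/24.8 = 36.8911
BU:GU = 36.8911/67

0.5506


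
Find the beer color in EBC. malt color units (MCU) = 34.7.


SRM = 1.4922·MCU^0.6859;  EBC = SRM·1.97
SRM = 1.4922·34.7^0.6859 = 16.9957
EBC = 16.9957·1.97

33.4815 EBC


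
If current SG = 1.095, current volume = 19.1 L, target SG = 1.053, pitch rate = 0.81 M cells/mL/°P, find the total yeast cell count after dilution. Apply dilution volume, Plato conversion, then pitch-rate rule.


V_w = V·((SG_c−1)/(SG_t−1)−1);  °P = 259 − 259/SG_t;  cells = rate·(V+V_w)·°P
V_w = 19.1·((1.095−1)/(1.053−1)−1) = 15.1358
V_final = 19.1 + 15.1358 = 34.2358
°P = 259 − 259/1.053 = 13.0361
cells = 0.81·34.2358·13.0361

361.5042 billion cells


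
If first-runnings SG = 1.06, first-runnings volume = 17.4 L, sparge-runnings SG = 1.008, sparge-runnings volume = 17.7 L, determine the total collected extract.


total = Σ (SG_i − 1)·1000·V_i
first = (1.06 − 1)·1000·17.4 = 1044.0000
sparge = (1.008 − 1)·1000·17.7 = 141.6000
total = 1044.0000 + 141.6000

1185.6000 gravity·L


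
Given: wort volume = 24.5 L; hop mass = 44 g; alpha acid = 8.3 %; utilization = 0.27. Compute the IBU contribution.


IBU = (α/100)·mass·U·1000 / V
IBU = (8.3/100)·44·0.27·1000 / 24.5

40.2465 IBU


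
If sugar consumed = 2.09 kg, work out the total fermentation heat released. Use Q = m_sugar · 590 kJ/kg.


Q = 2.09 · 590

1233.1000 kJ


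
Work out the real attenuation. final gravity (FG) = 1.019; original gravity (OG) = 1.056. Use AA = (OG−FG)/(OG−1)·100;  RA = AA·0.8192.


AA = (1.056 − 1.019)/(1.056 − 1)·100 = 66.0714
RA = 66.0714·0.8192

54.1257 %


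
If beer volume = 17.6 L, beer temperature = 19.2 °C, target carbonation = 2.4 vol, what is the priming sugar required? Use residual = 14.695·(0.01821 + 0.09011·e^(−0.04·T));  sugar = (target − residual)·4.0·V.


residual = 14.695·(0.01821 + 0.09011·e^(−0.04·19.2)) = 0.8819
sugar = (2.4 − 0.8819)·4.0·17.6

106.8721 g


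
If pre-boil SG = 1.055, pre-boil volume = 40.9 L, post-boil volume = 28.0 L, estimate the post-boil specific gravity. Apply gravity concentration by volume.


SG_post = 1 + (SG_pre − 1)·V_pre/V_post
pts_pre = (1.055 − 1)·1000 = 55.0000
pts_post = 55.0000·40.9/28.0 = 80.3393
SG_post = 1 + 80.3393/1000

1.0803


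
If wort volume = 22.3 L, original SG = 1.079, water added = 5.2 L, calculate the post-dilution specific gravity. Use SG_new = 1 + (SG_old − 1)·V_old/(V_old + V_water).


pts = (1.079 − 1)·1000·22.3/(22.3 + 5.2) = 64.0618
SG_new = 1 + 64.0618/1000

1.0641


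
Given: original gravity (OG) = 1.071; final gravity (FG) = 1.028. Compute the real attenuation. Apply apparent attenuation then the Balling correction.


AA = (OG−FG)/(OG−1)·100;  RA = AA·0.8192
AA = (1.071 − 1.028)/(1.071 − 1)·100 = 60.5634
RA = 60.5634·0.8192

49.6135 %


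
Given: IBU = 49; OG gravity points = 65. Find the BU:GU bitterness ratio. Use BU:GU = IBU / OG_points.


BU:GU = 49 / 65

0.7538


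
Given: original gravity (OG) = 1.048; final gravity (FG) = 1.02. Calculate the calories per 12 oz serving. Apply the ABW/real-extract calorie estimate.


ABW = (OG−FG)·131.25·0.79/FG;  °P = 259 − 259/SG (for OG→OE and FG→AE);  RE = 0.1808·OE + 0.8192·AE;  Cal = (6.9·ABW + 4·(RE−0.1))·FG·3.55
ABW = (1.048 − 1.02)·131.25·0.79/1.02 = 2.8463
OE = 259 − 259/1.048 = 11.8626 °P
AE = 259 − 259/1.02 = 5.0784 °P
RE = 0.1808·11.8626 + 0.8192·5.0784 = 6.3050 °P
Cal = (6.9·2.8463 + 4·(6.3050−0.1))·1.02·3.55

160.9884 kcal


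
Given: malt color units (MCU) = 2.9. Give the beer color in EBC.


SRM = 1.4922·MCU^0.6859;  EBC = SRM·1.97
SRM = 1.4922·2.9^0.6859 = 3.0973
EBC = 3.0973·1.97

6.1017 EBC


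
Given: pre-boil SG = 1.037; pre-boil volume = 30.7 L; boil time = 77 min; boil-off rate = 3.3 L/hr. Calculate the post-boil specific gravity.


V_post = V_pre − rate·(t/60);  SG_post = 1 + (SG_pre−1)·V_pre/V_post
V_post = 30.7 − 3.3·(77/60) = 26.4650
SG_post = 1 + (1.037 − 1)·30.7/26.4650

1.0429


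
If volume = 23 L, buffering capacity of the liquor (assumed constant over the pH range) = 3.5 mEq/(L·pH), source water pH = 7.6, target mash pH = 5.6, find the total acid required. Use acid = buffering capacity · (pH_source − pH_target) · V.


acid = 3.5 · (7.6 − 5.6) · 23

161.0000 mEq


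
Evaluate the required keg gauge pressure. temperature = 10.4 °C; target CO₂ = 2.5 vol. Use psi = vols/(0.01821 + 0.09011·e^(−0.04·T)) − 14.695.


psi = 2.5/(0.01821 + 0.09011·e^(−0.04·10.4)) − 14.695

17.4992 psi


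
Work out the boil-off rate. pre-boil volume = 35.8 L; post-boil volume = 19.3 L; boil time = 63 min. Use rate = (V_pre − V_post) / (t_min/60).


rate = (35.8 − 19.3) / (63/60)

15.7143 L/hr


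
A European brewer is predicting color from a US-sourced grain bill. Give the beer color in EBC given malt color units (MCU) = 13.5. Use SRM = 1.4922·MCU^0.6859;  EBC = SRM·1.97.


SRM = 1.4922·13.5^0.6859 = 8.8945
EBC = 8.8945·1.97

17.5222 EBC


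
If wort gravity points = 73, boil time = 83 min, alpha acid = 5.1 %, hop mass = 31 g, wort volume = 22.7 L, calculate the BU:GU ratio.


U = 1.65·0.000125^(GP/1000)·(1−e^(−0.04t))/4.15;  IBU = (α/100)·m·U·1000/V;  BU:GU = IBU/GP
U = 1.65·0.000125^(73/1000)·(1−e^(−0.04·83))/4.15 = 0.1988
IBU = (5.1/100)·31·0.1988·1000/22.7 = 13.8492
BU:GU = 13.8492/73

0.1897


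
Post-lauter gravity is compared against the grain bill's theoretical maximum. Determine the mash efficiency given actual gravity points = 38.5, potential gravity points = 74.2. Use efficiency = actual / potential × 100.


efficiency = 38.5 / 74.2 × 100

51.8868 %


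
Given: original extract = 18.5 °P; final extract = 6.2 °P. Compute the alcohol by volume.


SG = 259/(259 − P);  ABV = (OG − FG)·131.25
OG = 259/(259 − 18.5) = 1.0769
FG = 259/(259 − 6.2) = 1.0245
ABV = (1.0769 − 1.0245)·131.25

6.8772 % ABV


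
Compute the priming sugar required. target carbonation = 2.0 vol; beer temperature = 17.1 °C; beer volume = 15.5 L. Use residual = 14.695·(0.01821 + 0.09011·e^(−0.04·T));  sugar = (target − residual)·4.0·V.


residual = 14.695·(0.01821 + 0.09011·e^(−0.04·17.1)) = 0.9358
sugar = (2.0 − 0.9358)·4.0·15.5

65.9827 g


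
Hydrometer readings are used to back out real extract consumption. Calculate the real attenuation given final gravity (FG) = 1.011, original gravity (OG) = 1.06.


AA = (OG−FG)/(OG−1)·100;  RA = AA·0.8192
AA = (1.06 − 1.011)/(1.06 − 1)·100 = 81.6667
RA = 81.6667·0.8192

66.9013 %


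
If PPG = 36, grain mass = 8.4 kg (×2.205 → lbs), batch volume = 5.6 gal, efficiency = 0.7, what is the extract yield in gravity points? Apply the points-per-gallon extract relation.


points = lbs × PPG × eff / vol
lbs = 8.4 × 2.205 = 18.5220
points = 18.5220 × 36 × 0.7 / 5.6

83.3490 points


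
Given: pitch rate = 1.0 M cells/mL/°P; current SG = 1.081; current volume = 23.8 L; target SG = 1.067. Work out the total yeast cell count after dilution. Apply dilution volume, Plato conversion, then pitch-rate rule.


V_w = V·((SG_c−1)/(SG_t−1)−1);  °P = 259 − 259/SG_t;  cells = rate·(V+V_w)·°P
V_w = 23.8·((1.081−1)/(1.067−1)−1) = 4.9731
V_final = 23.8 + 4.9731 = 28.7731
°P = 259 − 259/1.067 = 16.2634
cells = 1.0·28.7731·16.2634

467.9477 billion cells


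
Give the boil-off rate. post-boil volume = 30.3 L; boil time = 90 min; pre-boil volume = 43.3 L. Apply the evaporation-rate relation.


rate = (V_pre − V_post) / (t_min/60)
rate = (43.3 − 30.3) / (90/60)

8.6667 L/hr


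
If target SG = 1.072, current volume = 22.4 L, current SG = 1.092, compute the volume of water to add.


V_water = V·((SG_curr − 1)/(SG_target − 1) − 1)
V_water = 22.4·((1.092 − 1)/(1.072 − 1) − 1)

6.2222 L


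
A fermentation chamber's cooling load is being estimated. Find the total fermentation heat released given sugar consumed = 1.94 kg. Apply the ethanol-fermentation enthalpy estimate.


Q = m_sugar · 590 kJ/kg
Q = 1.94 · 590

1144.6000 kJ


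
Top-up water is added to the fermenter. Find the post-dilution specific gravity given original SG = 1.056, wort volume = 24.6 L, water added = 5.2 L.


SG_new = 1 + (SG_old − 1)·V_old/(V_old + V_water)
pts = (1.056 − 1)·1000·24.6/(24.6 + 5.2) = 46.2282
SG_new = 1 + 46.2282/1000

1.0462


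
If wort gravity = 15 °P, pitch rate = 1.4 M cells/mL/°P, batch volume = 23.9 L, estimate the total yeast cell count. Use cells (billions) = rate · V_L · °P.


cells = 1.4 · 23.9 · 15

501.9000 billion cells


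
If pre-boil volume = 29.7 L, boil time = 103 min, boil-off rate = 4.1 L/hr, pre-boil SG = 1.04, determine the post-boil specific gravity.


V_post = V_pre − rate·(t/60);  SG_post = 1 + (SG_pre−1)·V_pre/V_post
V_post = 29.7 − 4.1·(103/60) = 22.6617
SG_post = 1 + (1.04 − 1)·29.7/22.6617

1.0524


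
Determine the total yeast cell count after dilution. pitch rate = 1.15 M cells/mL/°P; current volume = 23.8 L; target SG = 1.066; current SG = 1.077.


V_w = V·((SG_c−1)/(SG_t−1)−1);  °P = 259 − 259/SG_t;  cells = rate·(V+V_w)·°P
V_w = 23.8·((1.077−1)/(1.066−1)−1) = 3.9667
V_final = 23.8 + 3.9667 = 27.7667
°P = 259 − 259/1.066 = 16.0356
cells = 1.15·27.7667·16.0356

512.0449 billion cells


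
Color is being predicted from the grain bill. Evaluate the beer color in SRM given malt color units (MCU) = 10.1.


SRM = 1.4922 · MCU^0.6859
SRM = 1.4922 · 10.1^0.6859

7.2894 SRM


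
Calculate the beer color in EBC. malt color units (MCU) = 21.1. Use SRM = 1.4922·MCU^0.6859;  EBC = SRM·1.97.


SRM = 1.4922·21.1^0.6859 = 12.0824
EBC = 12.0824·1.97

23.8023 EBC


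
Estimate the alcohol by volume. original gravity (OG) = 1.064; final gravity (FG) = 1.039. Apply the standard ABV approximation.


ABV = (OG − FG) · 131.25
ABV = (1.064 − 1.039) · 131.25

3.2813 % ABV


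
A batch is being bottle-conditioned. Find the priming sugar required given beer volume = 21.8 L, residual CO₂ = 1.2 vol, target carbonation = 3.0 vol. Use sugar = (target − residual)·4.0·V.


sugar = (3.0 − 1.2)·4.0·21.8

156.9600 g


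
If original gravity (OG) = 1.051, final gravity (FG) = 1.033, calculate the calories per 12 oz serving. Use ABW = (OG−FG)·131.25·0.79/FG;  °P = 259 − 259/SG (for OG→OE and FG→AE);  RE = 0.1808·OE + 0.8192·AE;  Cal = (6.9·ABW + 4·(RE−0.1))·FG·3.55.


ABW = (1.051 − 1.033)·131.25·0.79/1.033 = 1.8068
OE = 259 − 259/1.051 = 12.5680 °P
AE = 259 − 259/1.033 = 8.2740 °P
RE = 0.1808·12.5680 + 0.8192·8.2740 = 9.0503 °P
Cal = (6.9·1.8068 + 4·(9.0503−0.1))·1.033·3.55

177.0056 kcal


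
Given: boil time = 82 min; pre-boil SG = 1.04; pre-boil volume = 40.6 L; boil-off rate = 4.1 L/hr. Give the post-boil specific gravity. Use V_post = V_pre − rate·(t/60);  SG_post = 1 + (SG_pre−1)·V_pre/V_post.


V_post = 40.6 − 4.1·(82/60) = 34.9967
SG_post = 1 + (1.04 − 1)·40.6/34.9967

1.0464


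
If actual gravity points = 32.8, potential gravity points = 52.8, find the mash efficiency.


efficiency = actual / potential × 100
efficiency = 32.8 / 52.8 × 100

62.1212 %


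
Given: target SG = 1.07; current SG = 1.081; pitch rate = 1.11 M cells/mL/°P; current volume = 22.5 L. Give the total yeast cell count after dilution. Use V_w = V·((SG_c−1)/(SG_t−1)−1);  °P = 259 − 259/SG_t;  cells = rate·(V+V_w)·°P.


V_w = 22.5·((1.081−1)/(1.07−1)−1) = 3.5357
V_final = 22.5 + 3.5357 = 26.0357
°P = 259 − 259/1.07 = 16.9439
cells = 1.11·26.0357·16.9439

489.6734 billion cells


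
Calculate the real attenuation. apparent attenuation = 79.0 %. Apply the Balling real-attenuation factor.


RA = AA · 0.8192
RA = 79.0 · 0.8192

64.7168 %


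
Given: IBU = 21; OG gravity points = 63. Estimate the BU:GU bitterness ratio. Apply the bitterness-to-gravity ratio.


BU:GU = IBU / OG_points
BU:GU = 21 / 63

0.3333


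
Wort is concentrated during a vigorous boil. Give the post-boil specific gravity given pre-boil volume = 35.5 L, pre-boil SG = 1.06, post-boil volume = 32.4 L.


SG_post = 1 + (SG_pre − 1)·V_pre/V_post
pts_pre = (1.06 − 1)·1000 = 60.0000
pts_post = 60.0000·35.5/32.4 = 65.7407
SG_post = 1 + 65.7407/1000

1.0657


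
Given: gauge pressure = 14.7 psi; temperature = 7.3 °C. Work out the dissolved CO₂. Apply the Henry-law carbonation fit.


vols = (P + 14.695)·(0.01821 + 0.09011·e^(−0.04·T))
vols = (14.7 + 14.695)·(0.01821 + 0.09011·e^(−0.04·7.3))

2.5133 volumes


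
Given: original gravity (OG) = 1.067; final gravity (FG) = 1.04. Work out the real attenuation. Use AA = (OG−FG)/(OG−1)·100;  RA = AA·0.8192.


AA = (1.067 − 1.04)/(1.067 − 1)·100 = 40.2985
RA = 40.2985·0.8192

33.0125 %


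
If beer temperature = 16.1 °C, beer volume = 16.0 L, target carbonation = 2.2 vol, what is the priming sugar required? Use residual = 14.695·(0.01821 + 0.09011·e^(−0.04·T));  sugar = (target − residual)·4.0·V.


residual = 14.695·(0.01821 + 0.09011·e^(−0.04·16.1)) = 0.9630
sugar = (2.2 − 0.9630)·4.0·16.0

79.1660 g


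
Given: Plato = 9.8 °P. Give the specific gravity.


SG = 259/(259 − P)
SG = 259/(259 − 9.8)

1.0393


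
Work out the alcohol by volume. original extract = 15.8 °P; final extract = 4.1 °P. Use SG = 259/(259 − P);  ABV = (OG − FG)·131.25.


OG = 259/(259 − 15.8) = 1.0650
FG = 259/(259 − 4.1) = 1.0161
ABV = (1.0650 − 1.0161)·131.25

6.4158 % ABV


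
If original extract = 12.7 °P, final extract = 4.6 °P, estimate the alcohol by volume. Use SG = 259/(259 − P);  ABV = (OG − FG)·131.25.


OG = 259/(259 − 12.7) = 1.0516
FG = 259/(259 − 4.6) = 1.0181
ABV = (1.0516 − 1.0181)·131.25

4.3944 % ABV


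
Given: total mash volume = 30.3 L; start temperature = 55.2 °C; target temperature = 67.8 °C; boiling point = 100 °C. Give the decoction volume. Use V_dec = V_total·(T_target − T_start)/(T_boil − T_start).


V_dec = 30.3·(67.8 − 55.2)/(100 − 55.2)

8.5219 L


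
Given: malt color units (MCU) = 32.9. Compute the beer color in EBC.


SRM = 1.4922·MCU^0.6859;  EBC = SRM·1.97
SRM = 1.4922·32.9^0.6859 = 16.3860
EBC = 16.3860·1.97

32.2803 EBC


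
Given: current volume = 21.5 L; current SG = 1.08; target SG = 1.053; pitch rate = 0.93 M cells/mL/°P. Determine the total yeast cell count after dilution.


V_w = V·((SG_c−1)/(SG_t−1)−1);  °P = 259 − 259/SG_t;  cells = rate·(V+V_w)·°P
V_w = 21.5·((1.08−1)/(1.053−1)−1) = 10.9528
V_final = 21.5 + 10.9528 = 32.4528
°P = 259 − 259/1.053 = 13.0361
cells = 0.93·32.4528·13.0361

393.4439 billion cells


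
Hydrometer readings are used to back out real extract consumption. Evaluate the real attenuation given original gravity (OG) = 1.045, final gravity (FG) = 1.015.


AA = (OG−FG)/(OG−1)·100;  RA = AA·0.8192
AA = (1.045 − 1.015)/(1.045 − 1)·100 = 66.6667
RA = 66.6667·0.8192

54.6133 %


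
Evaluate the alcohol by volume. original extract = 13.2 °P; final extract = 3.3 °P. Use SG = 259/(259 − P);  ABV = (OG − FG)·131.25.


OG = 259/(259 − 13.2) = 1.0537
FG = 259/(259 − 3.3) = 1.0129
ABV = (1.0537 − 1.0129)·131.25

5.3545 % ABV


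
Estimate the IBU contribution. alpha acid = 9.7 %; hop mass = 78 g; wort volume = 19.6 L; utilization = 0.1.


IBU = (α/100)·mass·U·1000 / V
IBU = (9.7/100)·78·0.1·1000 / 19.6

38.6020 IBU


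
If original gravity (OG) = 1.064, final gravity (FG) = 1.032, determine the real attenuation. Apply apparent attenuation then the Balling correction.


AA = (OG−FG)/(OG−1)·100;  RA = AA·0.8192
AA = (1.064 − 1.032)/(1.064 − 1)·100 = 50.0000
RA = 50.0000·0.8192

40.9600 %


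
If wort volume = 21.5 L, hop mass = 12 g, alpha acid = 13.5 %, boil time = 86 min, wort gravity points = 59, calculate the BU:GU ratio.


U = 1.65·0.000125^(GP/1000)·(1−e^(−0.04t))/4.15;  IBU = (α/100)·m·U·1000/V;  BU:GU = IBU/GP
U = 1.65·0.000125^(59/1000)·(1−e^(−0.04·86))/4.15 = 0.2265
IBU = (13.5/100)·12·0.2265·1000/21.5 = 17.0638
BU:GU = 17.0638/59

0.2892


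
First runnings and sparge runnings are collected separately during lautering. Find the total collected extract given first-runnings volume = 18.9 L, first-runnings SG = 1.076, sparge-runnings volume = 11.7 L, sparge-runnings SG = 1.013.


total = Σ (SG_i − 1)·1000·V_i
first = (1.076 − 1)·1000·18.9 = 1436.4000
sparge = (1.013 − 1)·1000·11.7 = 152.1000
total = 1436.4000 + 152.1000

1588.5000 gravity·L


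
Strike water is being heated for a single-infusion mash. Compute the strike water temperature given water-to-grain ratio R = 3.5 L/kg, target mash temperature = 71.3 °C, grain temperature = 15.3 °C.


T_strike = (0.41/R)·(T_mash − T_grain) + T_mash
T_strike = (0.41/3.5)·(71.3 − 15.3) + 71.3

77.8600 °C


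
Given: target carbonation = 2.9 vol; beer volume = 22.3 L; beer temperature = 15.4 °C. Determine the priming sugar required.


residual = 14.695·(0.01821 + 0.09011·e^(−0.04·T));  sugar = (target − residual)·4.0·V
residual = 14.695·(0.01821 + 0.09011·e^(−0.04·15.4)) = 0.9828
sugar = (2.9 − 0.9828)·4.0·22.3

171.0161 g
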